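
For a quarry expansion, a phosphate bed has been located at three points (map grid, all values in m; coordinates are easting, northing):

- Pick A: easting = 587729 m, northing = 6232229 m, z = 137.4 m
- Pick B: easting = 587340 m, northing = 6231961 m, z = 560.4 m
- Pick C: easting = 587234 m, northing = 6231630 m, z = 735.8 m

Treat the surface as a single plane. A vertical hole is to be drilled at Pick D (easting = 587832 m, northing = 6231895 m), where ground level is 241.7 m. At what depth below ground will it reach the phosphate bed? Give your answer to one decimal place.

Let the plane be z = a·easting + b·northing + c.
Pick B−Pick A: −389a − 268b = 423;  Pick C−Pick A: −495a − 599b = 598.4.
Solving gives a = −0.926804915, b = −0.233107792.
Then c = 137.4 − a·587729 − b·6232229 = 1997628.66.
At (587832, 6231895): z_contact = −544805.59 − 1452703.28 + 1997628.66 = 119.80 m.
Depth below ground = 241.7 − 119.80 = 121.9 m.

121.9 m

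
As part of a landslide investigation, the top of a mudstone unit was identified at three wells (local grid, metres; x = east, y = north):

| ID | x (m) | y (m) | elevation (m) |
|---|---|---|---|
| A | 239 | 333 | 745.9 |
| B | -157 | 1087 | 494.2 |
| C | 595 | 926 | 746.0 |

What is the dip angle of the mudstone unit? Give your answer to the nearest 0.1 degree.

19.1°

Let the plane be z = a·x + b·y + c.
B−A: −396a + 754b = −251.7;  C−A: 356a + 593b = 0.1.
Solving gives a = 0.29674, b = −0.17797.
Gradient magnitude |∇z| = √(a² + b²) = √(0.08805 + 0.03167) = 0.34602.
True dip = arctan(0.34602) = 19.1°, dipping toward WNW (azimuth ≈ 301°).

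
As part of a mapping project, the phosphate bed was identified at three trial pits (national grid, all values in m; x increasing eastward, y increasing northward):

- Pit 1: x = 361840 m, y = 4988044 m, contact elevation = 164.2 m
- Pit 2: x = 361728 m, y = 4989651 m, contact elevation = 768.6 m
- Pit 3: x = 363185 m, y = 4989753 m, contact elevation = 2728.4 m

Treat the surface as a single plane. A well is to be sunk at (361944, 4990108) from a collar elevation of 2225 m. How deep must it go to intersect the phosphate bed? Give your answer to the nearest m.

959 m

Let the plane be z = a·x + b·y + c.
Pit 2−Pit 1: −112a + 1607b = 604.4;  Pit 3−Pit 1: 1345a + 1709b = 2564.2.
Solving gives a = 1.31235958, b = 0.46756955.
Then c = 164.2 − a·361840 − b·4988044 = −2806957.50.
At (361944, 4990108): z_contact = 475000.7 + 2333222.6 − 2806957.50 = 1265.7 m.
Depth below ground = 2225 − 1265.7 = 959 m.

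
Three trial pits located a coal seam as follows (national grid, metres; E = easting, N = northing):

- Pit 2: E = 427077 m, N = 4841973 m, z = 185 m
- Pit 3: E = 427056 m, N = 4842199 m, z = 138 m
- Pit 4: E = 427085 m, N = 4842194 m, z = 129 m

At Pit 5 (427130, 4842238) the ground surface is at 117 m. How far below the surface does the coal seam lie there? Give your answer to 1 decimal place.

14.4 m

Two edge vectors: Pit 2→Pit 3 = (-21, 226, -47), Pit 2→Pit 4 = (8, 221, -56).
Normal n = (Pit 2→Pit 3) × (Pit 2→Pit 4) = (-2269, -1552, -6449).
So ∂z/∂E = −n_x/n_z = −0.351837494 and ∂z/∂N = −n_y/n_z = −0.240657466.
Intercept c from Pit 2: 185 + 150261.70 + 1165256.95 = 1315703.66.
At (427130, 4842238): z_contact = −150280.35 − 1165320.73 + 1315703.66 = 102.58 m.
Depth below ground = 117 − 102.58 = 14.4 m.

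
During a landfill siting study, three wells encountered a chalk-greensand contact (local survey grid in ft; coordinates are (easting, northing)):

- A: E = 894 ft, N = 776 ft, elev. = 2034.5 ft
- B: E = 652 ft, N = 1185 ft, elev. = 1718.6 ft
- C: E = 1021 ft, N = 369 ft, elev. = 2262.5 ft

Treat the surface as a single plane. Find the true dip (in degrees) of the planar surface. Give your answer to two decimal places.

39.52°

Let the plane be z = a·E + b·N + c.
B−A: −242a + 409b = −315.9;  C−A: 127a − 407b = 228.
Solving gives a = 0.75872, b = −0.32345.
Gradient magnitude |∇z| = √(a² + b²) = √(0.57566 + 0.10462) = 0.82479.
True dip = arctan(0.82479) = 39.52°, dipping toward WNW (azimuth ≈ 293°).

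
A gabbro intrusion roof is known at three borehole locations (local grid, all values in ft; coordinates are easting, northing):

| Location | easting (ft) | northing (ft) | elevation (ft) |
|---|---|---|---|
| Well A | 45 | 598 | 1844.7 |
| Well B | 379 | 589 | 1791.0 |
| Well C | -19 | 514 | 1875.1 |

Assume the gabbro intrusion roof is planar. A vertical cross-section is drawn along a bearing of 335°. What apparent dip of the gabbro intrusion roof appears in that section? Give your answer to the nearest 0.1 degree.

8.1°

Two edge vectors: Well A→Well B = (334, -9, -53.7), Well A→Well C = (-64, -84, 30.4).
Normal n = (Well A→Well B) × (Well A→Well C) = (-4784.4, -6716.8, -28632).
So ∂z/∂easting = −n_x/n_z = −0.16710 and ∂z/∂northing = −n_y/n_z = −0.23459.
Unit vector along 335° is (sin 335°, cos 335°) = (-0.4226, 0.9063).
Slope in that direction = a·(-0.4226) + b·(0.9063) = −0.14199.
Apparent dip = arctan|0.14199| = 8.1° (true dip is 16.1°, so apparent ≤ true as expected).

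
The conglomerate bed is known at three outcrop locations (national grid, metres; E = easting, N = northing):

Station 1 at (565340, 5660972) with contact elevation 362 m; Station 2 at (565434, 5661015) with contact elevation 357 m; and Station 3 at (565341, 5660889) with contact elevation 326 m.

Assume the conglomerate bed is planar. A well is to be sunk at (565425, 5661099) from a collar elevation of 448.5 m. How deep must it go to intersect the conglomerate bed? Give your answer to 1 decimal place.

53.1 m

Two edge vectors: Station 1→Station 2 = (94, 43, -5), Station 1→Station 3 = (1, -83, -36).
Normal n = (Station 1→Station 2) × (Station 1→Station 3) = (-1963, 3379, -7845).
So ∂z/∂E = −n_x/n_z = −0.250223072 and ∂z/∂N = −n_y/n_z = 0.430720204.
Intercept c from Station 1: 362 + 141461.11 − 2438295.01 = −2296471.90.
At (565425, 5661099): z_contact = −141482.38 + 2438349.72 − 2296471.90 = 395.43 m.
Depth below ground = 448.5 − 395.43 = 53.1 m.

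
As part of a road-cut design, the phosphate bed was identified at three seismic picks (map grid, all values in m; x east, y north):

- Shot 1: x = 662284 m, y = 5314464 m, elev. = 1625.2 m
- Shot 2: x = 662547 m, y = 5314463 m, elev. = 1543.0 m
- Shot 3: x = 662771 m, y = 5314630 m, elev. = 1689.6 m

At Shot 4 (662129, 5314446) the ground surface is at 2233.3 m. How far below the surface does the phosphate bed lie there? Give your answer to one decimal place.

583.6 m

Two edge vectors: Shot 1→Shot 2 = (263, -1, -82.2), Shot 1→Shot 3 = (487, 166, 64.4).
Normal n = (Shot 1→Shot 2) × (Shot 1→Shot 3) = (13580.8, -56968.6, 44145).
So ∂z/∂x = −n_x/n_z = −0.307640729 and ∂z/∂y = −n_y/n_z = 1.290488164.
Intercept c from Shot 1: 1625.2 + 203745.53 − 6858252.89 = −6652882.16.
At (662129, 5314446): z_contact = −203697.85 + 6858229.66 − 6652882.16 = 1649.66 m.
Depth below ground = 2233.3 − 1649.66 = 583.6 m.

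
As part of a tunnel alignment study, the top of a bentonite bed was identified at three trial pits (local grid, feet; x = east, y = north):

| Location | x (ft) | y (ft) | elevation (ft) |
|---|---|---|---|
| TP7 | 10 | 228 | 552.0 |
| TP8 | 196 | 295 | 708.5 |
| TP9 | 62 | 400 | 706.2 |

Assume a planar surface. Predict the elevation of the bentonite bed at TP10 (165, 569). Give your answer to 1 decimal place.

Let the plane be z = a·x + b·y + c.
TP8−TP7: 186a + 67b = 156.5;  TP9−TP7: 52a + 172b = 154.2.
Solving gives a = 0.58182, b = 0.72061.
Then c = 552 − a·10 − b·228 = 381.88.
At (165, 569): z = 96.0 + 410.0 + 381.88 = 887.9 ft.

887.9 ft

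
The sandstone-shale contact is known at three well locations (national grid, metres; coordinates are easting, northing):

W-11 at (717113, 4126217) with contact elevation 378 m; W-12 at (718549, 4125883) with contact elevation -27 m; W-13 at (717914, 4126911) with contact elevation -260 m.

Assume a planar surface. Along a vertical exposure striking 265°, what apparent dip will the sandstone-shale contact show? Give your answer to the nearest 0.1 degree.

Let the plane be z = a·easting + b·northing + c.
W-12−W-11: 1436a − 334b = −405;  W-13−W-11: 801a + 694b = −638.
Solving gives a = −0.39091, b = −0.46812.
Unit vector along 265° is (sin 265°, cos 265°) = (-0.9962, -0.0872).
Slope in that direction = a·(-0.9962) + b·(-0.0872) = 0.43023.
Apparent dip = arctan|0.43023| = 23.3° (true dip is 31.4°, so apparent ≤ true as expected).

23.3°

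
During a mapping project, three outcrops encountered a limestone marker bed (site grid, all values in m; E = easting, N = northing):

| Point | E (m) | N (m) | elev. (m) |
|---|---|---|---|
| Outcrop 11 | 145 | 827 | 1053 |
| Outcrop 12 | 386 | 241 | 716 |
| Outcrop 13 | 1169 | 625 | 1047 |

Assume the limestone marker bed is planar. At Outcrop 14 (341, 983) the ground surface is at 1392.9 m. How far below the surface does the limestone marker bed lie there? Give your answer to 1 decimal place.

Two edge vectors: Outcrop 11→Outcrop 12 = (241, -586, -337), Outcrop 11→Outcrop 13 = (1024, -202, -6).
Normal n = (Outcrop 11→Outcrop 12) × (Outcrop 11→Outcrop 13) = (-64558, -343642, 551382).
So ∂z/∂E = −n_x/n_z = 0.117084 and ∂z/∂N = −n_y/n_z = 0.623238.
Intercept c from Outcrop 11: 1053 − 16.98 − 515.42 = 520.61.
At (341, 983): z_contact = 39.93 + 612.64 + 520.61 = 1173.17 m.
Depth below ground = 1392.9 − 1173.17 = 219.7 m.

219.7 m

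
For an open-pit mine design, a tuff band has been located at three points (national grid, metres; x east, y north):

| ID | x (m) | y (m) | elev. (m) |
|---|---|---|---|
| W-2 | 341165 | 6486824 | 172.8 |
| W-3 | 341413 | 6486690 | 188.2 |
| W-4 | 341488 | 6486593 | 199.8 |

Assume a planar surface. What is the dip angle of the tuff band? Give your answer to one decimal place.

Let the plane be z = a·x + b·y + c.
W-3−W-2: 248a − 134b = 15.4;  W-4−W-2: 323a − 231b = 27.
Solving gives a = −0.00433, b = −0.12293.
Gradient magnitude |∇z| = √(a² + b²) = √(0.00002 + 0.01511) = 0.12301.
True dip = arctan(0.12301) = 7.0°, dipping toward N (azimuth ≈ 002°).

7.0°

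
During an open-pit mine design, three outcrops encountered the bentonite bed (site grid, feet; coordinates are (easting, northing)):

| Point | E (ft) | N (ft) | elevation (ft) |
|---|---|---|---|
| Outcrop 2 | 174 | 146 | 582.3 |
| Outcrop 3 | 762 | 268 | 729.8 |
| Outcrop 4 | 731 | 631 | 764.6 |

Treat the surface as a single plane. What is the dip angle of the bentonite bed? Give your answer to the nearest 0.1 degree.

14.3°

Let the plane be z = a·E + b·N + c.
Outcrop 3−Outcrop 2: 588a + 122b = 147.5;  Outcrop 4−Outcrop 2: 557a + 485b = 182.3.
Solving gives a = 0.22694, b = 0.11525.
Gradient magnitude |∇z| = √(a² + b²) = √(0.05150 + 0.01328) = 0.25453.
True dip = arctan(0.25453) = 14.3°, dipping toward WSW (azimuth ≈ 243°).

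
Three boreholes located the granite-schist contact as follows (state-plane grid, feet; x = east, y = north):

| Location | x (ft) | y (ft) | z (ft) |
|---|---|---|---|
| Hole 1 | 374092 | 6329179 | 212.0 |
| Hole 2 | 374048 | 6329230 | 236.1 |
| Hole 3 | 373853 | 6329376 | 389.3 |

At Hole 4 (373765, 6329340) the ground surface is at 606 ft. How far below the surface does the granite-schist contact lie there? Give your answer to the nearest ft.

88 ft

Two edge vectors: Hole 1→Hole 2 = (-44, 51, 24.1), Hole 1→Hole 3 = (-239, 197, 177.3).
Normal n = (Hole 1→Hole 2) × (Hole 1→Hole 3) = (4294.6, 2041.3, 3521).
So ∂z/∂x = −n_x/n_z = −1.21971031 and ∂z/∂y = −n_y/n_z = −0.57975007.
Intercept c from Hole 1: 212 + 456283.87 + 3669341.97 = 4125837.84.
At (373765, 6329340): z_contact = −455885.0 − 3669435.3 + 4125837.84 = 517.5 ft.
Depth below ground = 606 − 517.5 = 88 ft.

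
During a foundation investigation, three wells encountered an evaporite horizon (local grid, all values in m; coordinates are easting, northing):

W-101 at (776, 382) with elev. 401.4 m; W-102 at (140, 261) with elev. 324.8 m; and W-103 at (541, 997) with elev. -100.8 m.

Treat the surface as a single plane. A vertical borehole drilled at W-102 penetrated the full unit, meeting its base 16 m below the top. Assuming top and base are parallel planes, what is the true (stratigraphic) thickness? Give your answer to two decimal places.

12.72 m

Two edge vectors: W-101→W-102 = (-636, -121, -76.6), W-101→W-103 = (-235, 615, -502.2).
Normal n = (W-101→W-102) × (W-101→W-103) = (107875.2, -301398.2, -419575).
So ∂z/∂easting = −n_x/n_z = 0.25711 and ∂z/∂northing = −n_y/n_z = −0.71834.
|∇z| = √(a²+b²) = 0.76297, so dip δ = arctan(0.76297) = 37.34°.
True thickness = vertical thickness × cos δ = 16 × cos 37.34° = 12.72 m.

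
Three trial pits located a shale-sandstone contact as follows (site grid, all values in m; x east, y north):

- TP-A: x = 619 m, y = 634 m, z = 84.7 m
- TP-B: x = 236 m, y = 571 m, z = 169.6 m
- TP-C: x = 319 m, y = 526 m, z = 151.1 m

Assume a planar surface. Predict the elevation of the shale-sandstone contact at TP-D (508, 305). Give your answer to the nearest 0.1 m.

Let the plane be z = a·x + b·y + c.
TP-B−TP-A: −383a − 63b = 84.9;  TP-C−TP-A: −300a − 108b = 66.4.
Solving gives a = −0.22196, b = 0.00173.
Then c = 84.7 − a·619 − b·634 = 221.00.
At (508, 305): z = −112.8 + 0.5 + 221.00 = 108.8 m.

108.8 m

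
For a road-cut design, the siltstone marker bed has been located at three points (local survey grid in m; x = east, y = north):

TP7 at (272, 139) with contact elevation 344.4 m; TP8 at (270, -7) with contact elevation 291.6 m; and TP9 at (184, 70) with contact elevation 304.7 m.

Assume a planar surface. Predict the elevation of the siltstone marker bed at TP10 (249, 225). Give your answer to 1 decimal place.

371.4 m

Let the plane be z = a·x + b·y + c.
TP8−TP7: −2a − 146b = −52.8;  TP9−TP7: −88a − 69b = −39.7.
Solving gives a = 0.16939, b = 0.35932.
Then c = 344.4 − a·272 − b·139 = 248.38.
At (249, 225): z = 42.2 + 80.8 + 248.38 = 371.4 m.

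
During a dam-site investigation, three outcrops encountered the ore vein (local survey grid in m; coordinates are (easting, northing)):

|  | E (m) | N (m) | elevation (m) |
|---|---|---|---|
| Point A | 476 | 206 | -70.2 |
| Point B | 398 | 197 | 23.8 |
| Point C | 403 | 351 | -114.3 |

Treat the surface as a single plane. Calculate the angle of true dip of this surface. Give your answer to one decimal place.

Let the plane be z = a·E + b·N + c.
Point B−Point A: −78a − 9b = 94;  Point C−Point A: −73a + 145b = −44.1.
Solving gives a = −1.10580, b = −0.86085.
Gradient magnitude |∇z| = √(a² + b²) = √(1.22279 + 0.74106) = 1.40138.
True dip = arctan(1.40138) = 54.5°, dipping toward NE (azimuth ≈ 052°).

54.5°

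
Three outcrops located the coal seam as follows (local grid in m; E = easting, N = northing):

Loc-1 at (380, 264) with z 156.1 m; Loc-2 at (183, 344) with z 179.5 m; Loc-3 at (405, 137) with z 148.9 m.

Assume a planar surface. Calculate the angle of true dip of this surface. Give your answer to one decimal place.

6.3°

Two edge vectors: Loc-1→Loc-2 = (-197, 80, 23.4), Loc-1→Loc-3 = (25, -127, -7.2).
Normal n = (Loc-1→Loc-2) × (Loc-1→Loc-3) = (2395.8, -833.4, 23019).
So ∂z/∂E = −n_x/n_z = −0.10408 and ∂z/∂N = −n_y/n_z = 0.03620.
Gradient magnitude |∇z| = √(a² + b²) = √(0.01083 + 0.00131) = 0.11020.
True dip = arctan(0.11020) = 6.3°, dipping toward ESE (azimuth ≈ 109°).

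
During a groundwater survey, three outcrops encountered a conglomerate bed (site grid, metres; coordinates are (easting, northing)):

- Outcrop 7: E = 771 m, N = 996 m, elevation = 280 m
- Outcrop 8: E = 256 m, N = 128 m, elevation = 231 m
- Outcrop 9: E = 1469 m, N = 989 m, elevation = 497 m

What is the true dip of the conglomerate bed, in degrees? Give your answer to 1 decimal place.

Two edge vectors: Outcrop 7→Outcrop 8 = (-515, -868, -49), Outcrop 7→Outcrop 9 = (698, -7, 217).
Normal n = (Outcrop 7→Outcrop 8) × (Outcrop 7→Outcrop 9) = (-188699, 77553, 609469).
So ∂z/∂E = −n_x/n_z = 0.30961 and ∂z/∂N = −n_y/n_z = −0.12725.
Gradient magnitude |∇z| = √(a² + b²) = √(0.09586 + 0.01619) = 0.33474.
True dip = arctan(0.33474) = 18.5°, dipping toward WNW (azimuth ≈ 292°).

18.5°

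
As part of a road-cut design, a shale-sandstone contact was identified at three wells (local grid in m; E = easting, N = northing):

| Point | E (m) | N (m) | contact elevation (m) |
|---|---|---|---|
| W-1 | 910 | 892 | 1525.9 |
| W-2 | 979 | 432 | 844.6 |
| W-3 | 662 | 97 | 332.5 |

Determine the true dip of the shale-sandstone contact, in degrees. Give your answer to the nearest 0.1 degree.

56.1°

Let the plane be z = a·E + b·N + c.
W-2−W-1: 69a − 460b = −681.3;  W-3−W-1: −248a − 795b = −1193.4.
Solving gives a = 0.04339, b = 1.48760.
Gradient magnitude |∇z| = √(a² + b²) = √(0.00188 + 2.21294) = 1.48823.
True dip = arctan(1.48823) = 56.1°, dipping toward S (azimuth ≈ 182°).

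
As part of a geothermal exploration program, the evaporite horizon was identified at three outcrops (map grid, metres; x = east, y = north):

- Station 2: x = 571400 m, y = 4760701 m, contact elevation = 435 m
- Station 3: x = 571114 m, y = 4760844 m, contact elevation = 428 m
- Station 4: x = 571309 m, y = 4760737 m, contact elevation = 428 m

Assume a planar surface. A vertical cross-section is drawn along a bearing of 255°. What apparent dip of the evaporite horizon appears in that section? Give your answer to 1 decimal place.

Two edge vectors: Station 2→Station 3 = (-286, 143, -7), Station 2→Station 4 = (-91, 36, -7).
Normal n = (Station 2→Station 3) × (Station 2→Station 4) = (-749, -1365, 2717).
So ∂z/∂x = −n_x/n_z = 0.27567 and ∂z/∂y = −n_y/n_z = 0.50239.
Unit vector along 255° is (sin 255°, cos 255°) = (-0.9659, -0.2588).
Slope in that direction = a·(-0.9659) + b·(-0.2588) = −0.39631.
Apparent dip = arctan|0.39631| = 21.6° (true dip is 29.8°, so apparent ≤ true as expected).

21.6°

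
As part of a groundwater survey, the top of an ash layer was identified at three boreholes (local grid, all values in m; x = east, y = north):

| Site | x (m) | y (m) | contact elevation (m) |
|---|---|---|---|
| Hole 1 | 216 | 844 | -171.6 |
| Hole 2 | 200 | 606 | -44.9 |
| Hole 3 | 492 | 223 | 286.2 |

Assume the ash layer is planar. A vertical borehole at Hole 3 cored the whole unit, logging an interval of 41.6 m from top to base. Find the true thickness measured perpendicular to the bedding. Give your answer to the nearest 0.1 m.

Two edge vectors: Hole 1→Hole 2 = (-16, -238, 126.7), Hole 1→Hole 3 = (276, -621, 457.8).
Normal n = (Hole 1→Hole 2) × (Hole 1→Hole 3) = (-30275.7, 42294, 75624).
So ∂z/∂x = −n_x/n_z = 0.40035 and ∂z/∂y = −n_y/n_z = −0.55927.
|∇z| = √(a²+b²) = 0.68779, so dip δ = arctan(0.68779) = 34.52°.
True thickness = vertical thickness × cos δ = 41.6 × cos 34.52° = 34.3 m.

34.3 m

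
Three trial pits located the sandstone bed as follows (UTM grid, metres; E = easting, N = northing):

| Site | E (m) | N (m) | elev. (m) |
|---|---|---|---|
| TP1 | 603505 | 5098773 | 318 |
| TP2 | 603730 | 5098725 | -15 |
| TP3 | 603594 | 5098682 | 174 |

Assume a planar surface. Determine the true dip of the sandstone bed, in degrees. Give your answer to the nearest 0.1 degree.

Let the plane be z = a·E + b·N + c.
TP2−TP1: 225a − 48b = −333;  TP3−TP1: 89a − 91b = −144.
Solving gives a = −1.44362, b = 0.17052.
Gradient magnitude |∇z| = √(a² + b²) = √(2.08404 + 0.02908) = 1.45366.
True dip = arctan(1.45366) = 55.5°, dipping toward E (azimuth ≈ 097°).

55.5°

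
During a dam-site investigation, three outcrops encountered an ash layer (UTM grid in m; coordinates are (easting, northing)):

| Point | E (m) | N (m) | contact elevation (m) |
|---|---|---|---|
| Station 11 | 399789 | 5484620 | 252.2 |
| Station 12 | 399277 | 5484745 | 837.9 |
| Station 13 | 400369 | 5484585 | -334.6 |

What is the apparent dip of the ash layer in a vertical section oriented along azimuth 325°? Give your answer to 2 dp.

Two edge vectors: Station 11→Station 12 = (-512, 125, 585.7), Station 11→Station 13 = (580, -35, -586.8).
Normal n = (Station 11→Station 12) × (Station 11→Station 13) = (-52850.5, 39264.4, -54580).
So ∂z/∂E = −n_x/n_z = −0.96831 and ∂z/∂N = −n_y/n_z = 0.71939.
Unit vector along 325° is (sin 325°, cos 325°) = (-0.5736, 0.8192).
Slope in that direction = a·(-0.5736) + b·(0.8192) = 1.14469.
Apparent dip = arctan|1.14469| = 48.86° (true dip is 50.3°, so apparent ≤ true as expected).

48.86°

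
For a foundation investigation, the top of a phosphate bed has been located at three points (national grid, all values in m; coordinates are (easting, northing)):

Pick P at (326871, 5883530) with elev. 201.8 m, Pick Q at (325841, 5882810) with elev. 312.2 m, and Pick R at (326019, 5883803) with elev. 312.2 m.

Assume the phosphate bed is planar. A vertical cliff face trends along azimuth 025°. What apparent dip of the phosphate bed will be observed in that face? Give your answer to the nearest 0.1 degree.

Let the plane be z = a·E + b·N + c.
Pick Q−Pick P: −1030a − 720b = 110.4;  Pick R−Pick P: −852a + 273b = 110.4.
Solving gives a = −0.12254, b = 0.02197.
Unit vector along 025° is (sin 25°, cos 25°) = (0.4226, 0.9063).
Slope in that direction = a·(0.4226) + b·(0.9063) = −0.03188.
Apparent dip = arctan|0.03188| = 1.8° (true dip is 7.1°, so apparent ≤ true as expected).

1.8°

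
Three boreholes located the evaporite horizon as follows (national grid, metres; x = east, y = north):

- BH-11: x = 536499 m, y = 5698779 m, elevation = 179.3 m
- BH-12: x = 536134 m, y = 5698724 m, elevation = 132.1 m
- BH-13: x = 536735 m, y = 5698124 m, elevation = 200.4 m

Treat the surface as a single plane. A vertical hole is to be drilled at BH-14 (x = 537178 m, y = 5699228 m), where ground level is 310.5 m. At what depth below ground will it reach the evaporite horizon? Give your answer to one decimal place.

Two edge vectors: BH-11→BH-12 = (-365, -55, -47.2), BH-11→BH-13 = (236, -655, 21.1).
Normal n = (BH-11→BH-12) × (BH-11→BH-13) = (-32076.5, -3437.7, 252055).
So ∂z/∂x = −n_x/n_z = 0.127259923 and ∂z/∂y = −n_y/n_z = 0.013638690.
Intercept c from BH-11: 179.3 − 68274.82 − 77723.88 = −145819.40.
At (537178, 5699228): z_contact = 68361.23 + 77730.00 − 145819.40 = 271.83 m.
Depth below ground = 310.5 − 271.83 = 38.7 m.

38.7 m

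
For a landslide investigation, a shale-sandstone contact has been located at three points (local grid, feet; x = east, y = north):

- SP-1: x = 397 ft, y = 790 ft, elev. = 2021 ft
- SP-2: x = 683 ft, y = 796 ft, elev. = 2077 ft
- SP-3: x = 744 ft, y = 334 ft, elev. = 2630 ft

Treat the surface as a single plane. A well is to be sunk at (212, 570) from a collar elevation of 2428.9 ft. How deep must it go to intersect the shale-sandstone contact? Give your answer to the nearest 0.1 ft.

191.7 ft

Two edge vectors: SP-1→SP-2 = (286, 6, 56), SP-1→SP-3 = (347, -456, 609).
Normal n = (SP-1→SP-2) × (SP-1→SP-3) = (29190, -154742, -132498).
So ∂z/∂x = −n_x/n_z = 0.22031 and ∂z/∂y = −n_y/n_z = −1.16788.
Intercept c from SP-1: 2021 − 87.46 + 922.63 = 2856.17.
At (212, 570): z_contact = 46.70 − 665.69 + 2856.17 = 2237.18 ft.
Depth below ground = 2428.9 − 2237.18 = 191.7 ft.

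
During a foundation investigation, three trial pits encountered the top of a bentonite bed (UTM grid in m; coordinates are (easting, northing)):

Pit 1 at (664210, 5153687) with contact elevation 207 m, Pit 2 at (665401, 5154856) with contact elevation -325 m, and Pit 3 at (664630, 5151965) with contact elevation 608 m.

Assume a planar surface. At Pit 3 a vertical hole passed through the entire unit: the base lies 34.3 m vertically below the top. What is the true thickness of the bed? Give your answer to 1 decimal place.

32.6 m

Two edge vectors: Pit 1→Pit 2 = (1191, 1169, -532), Pit 1→Pit 3 = (420, -1722, 401).
Normal n = (Pit 1→Pit 2) × (Pit 1→Pit 3) = (-447335, -701031, -2541882).
So ∂z/∂E = −n_x/n_z = −0.17599 and ∂z/∂N = −n_y/n_z = −0.27579.
|∇z| = √(a²+b²) = 0.32716, so dip δ = arctan(0.32716) = 18.12°.
True thickness = vertical thickness × cos δ = 34.3 × cos 18.12° = 32.6 m.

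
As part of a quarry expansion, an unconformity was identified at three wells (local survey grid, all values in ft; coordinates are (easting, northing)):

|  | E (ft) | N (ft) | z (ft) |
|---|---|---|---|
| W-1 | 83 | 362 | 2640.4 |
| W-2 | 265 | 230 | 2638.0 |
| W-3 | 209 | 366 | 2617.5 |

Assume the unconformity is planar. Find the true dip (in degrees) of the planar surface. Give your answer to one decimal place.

Let the plane be z = a·E + b·N + c.
W-2−W-1: 182a − 132b = −2.4;  W-3−W-1: 126a + 4b = −22.9.
Solving gives a = −0.17468, b = −0.22266.
Gradient magnitude |∇z| = √(a² + b²) = √(0.03051 + 0.04958) = 0.28300.
True dip = arctan(0.28300) = 15.8°, dipping toward NE (azimuth ≈ 038°).

15.8°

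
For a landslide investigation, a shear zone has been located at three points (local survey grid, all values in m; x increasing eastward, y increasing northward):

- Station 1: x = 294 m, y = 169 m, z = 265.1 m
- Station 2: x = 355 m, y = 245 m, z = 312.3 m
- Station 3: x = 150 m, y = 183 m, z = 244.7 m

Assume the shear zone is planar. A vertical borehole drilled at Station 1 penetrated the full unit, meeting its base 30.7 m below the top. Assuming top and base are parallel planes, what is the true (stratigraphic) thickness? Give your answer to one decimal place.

27.4 m

Let the plane be z = a·x + b·y + c.
Station 2−Station 1: 61a + 76b = 47.2;  Station 3−Station 1: −144a + 14b = −20.4.
Solving gives a = 0.18742, b = 0.47062.
|∇z| = √(a²+b²) = 0.50657, so dip δ = arctan(0.50657) = 26.87°.
True thickness = vertical thickness × cos δ = 30.7 × cos 26.87° = 27.4 m.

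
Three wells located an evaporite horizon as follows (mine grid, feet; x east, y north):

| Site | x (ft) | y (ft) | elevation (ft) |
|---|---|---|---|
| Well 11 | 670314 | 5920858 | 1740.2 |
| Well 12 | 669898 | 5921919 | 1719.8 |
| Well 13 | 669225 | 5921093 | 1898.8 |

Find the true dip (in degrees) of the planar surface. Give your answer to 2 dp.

10.41°

Two edge vectors: Well 11→Well 12 = (-416, 1061, -20.4), Well 11→Well 13 = (-1089, 235, 158.6).
Normal n = (Well 11→Well 12) × (Well 11→Well 13) = (173068.6, 88193.2, 1057669).
So ∂z/∂x = −n_x/n_z = −0.16363 and ∂z/∂y = −n_y/n_z = −0.08338.
Gradient magnitude |∇z| = √(a² + b²) = √(0.02678 + 0.00695) = 0.18365.
True dip = arctan(0.18365) = 10.41°, dipping toward ENE (azimuth ≈ 063°).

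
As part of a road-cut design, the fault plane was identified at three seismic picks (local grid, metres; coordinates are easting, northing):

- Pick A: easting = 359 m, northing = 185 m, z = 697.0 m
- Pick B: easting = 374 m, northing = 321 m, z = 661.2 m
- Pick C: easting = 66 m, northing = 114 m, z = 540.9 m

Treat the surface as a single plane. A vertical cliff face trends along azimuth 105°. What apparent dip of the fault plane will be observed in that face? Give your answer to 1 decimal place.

Let the plane be z = a·easting + b·northing + c.
Pick B−Pick A: 15a + 136b = −35.8;  Pick C−Pick A: −293a − 71b = −156.1.
Solving gives a = 0.61293, b = −0.33084.
Unit vector along 105° is (sin 105°, cos 105°) = (0.9659, -0.2588).
Slope in that direction = a·(0.9659) + b·(-0.2588) = 0.67768.
Apparent dip = arctan|0.67768| = 34.1° (true dip is 34.9°, so apparent ≤ true as expected).

34.1°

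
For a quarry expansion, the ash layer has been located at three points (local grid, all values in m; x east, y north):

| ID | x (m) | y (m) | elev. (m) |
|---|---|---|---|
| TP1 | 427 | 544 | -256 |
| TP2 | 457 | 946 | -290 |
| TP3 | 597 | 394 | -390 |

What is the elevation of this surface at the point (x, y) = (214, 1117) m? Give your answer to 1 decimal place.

-97.4 m

Let the plane be z = a·x + b·y + c.
TP2−TP1: 30a + 402b = −34;  TP3−TP1: 170a − 150b = −134.
Solving gives a = −0.809555, b = −0.024163.
Then c = -256 − a·427 − b·544 = 102.82.
At (214, 1117): z = −173.2 − 27.0 + 102.82 = -97.4 m.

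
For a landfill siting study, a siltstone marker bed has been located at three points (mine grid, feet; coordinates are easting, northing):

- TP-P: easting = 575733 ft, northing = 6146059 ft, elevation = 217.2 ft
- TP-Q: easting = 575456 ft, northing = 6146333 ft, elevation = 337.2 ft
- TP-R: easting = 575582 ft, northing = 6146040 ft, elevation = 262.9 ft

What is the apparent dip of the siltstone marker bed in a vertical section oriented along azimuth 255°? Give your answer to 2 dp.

Two edge vectors: TP-P→TP-Q = (-277, 274, 120), TP-P→TP-R = (-151, -19, 45.7).
Normal n = (TP-P→TP-Q) × (TP-P→TP-R) = (14801.8, -5461.1, 46637).
So ∂z/∂easting = −n_x/n_z = −0.31738 and ∂z/∂northing = −n_y/n_z = 0.11710.
Unit vector along 255° is (sin 255°, cos 255°) = (-0.9659, -0.2588).
Slope in that direction = a·(-0.9659) + b·(-0.2588) = 0.27626.
Apparent dip = arctan|0.27626| = 15.44° (true dip is 18.7°, so apparent ≤ true as expected).

15.44°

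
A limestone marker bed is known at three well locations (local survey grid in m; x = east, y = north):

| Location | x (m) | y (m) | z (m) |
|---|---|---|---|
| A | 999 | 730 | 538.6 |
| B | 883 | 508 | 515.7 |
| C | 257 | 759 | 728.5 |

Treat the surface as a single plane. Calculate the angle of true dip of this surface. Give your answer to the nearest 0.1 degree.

18.7°

Two edge vectors: A→B = (-116, -222, -22.9), A→C = (-742, 29, 189.9).
Normal n = (A→B) × (A→C) = (-41493.7, 39020.2, -168088).
So ∂z/∂x = −n_x/n_z = −0.24686 and ∂z/∂y = −n_y/n_z = 0.23214.
Gradient magnitude |∇z| = √(a² + b²) = √(0.06094 + 0.05389) = 0.33886.
True dip = arctan(0.33886) = 18.7°, dipping toward SE (azimuth ≈ 133°).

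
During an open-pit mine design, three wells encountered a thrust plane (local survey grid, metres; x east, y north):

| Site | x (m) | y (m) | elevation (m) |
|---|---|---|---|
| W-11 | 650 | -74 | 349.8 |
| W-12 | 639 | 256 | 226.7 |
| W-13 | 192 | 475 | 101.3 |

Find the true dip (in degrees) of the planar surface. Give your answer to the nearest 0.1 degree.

20.9°

Two edge vectors: W-11→W-12 = (-11, 330, -123.1), W-11→W-13 = (-458, 549, -248.5).
Normal n = (W-11→W-12) × (W-11→W-13) = (-14423.1, 53646.3, 145101).
So ∂z/∂x = −n_x/n_z = 0.09940 and ∂z/∂y = −n_y/n_z = −0.36972.
Gradient magnitude |∇z| = √(a² + b²) = √(0.00988 + 0.13669) = 0.38285.
True dip = arctan(0.38285) = 20.9°, dipping toward NNW (azimuth ≈ 345°).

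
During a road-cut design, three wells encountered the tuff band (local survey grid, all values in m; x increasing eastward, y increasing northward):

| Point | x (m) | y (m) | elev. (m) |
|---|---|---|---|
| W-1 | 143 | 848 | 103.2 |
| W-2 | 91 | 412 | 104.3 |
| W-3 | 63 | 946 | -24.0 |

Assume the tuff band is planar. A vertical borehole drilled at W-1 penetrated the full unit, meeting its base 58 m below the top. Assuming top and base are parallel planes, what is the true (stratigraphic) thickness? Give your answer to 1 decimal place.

33.8 m

Let the plane be z = a·x + b·y + c.
W-2−W-1: −52a − 436b = 1.1;  W-3−W-1: −80a + 98b = −127.2.
Solving gives a = 1.38462, b = −0.16766.
|∇z| = √(a²+b²) = 1.39473, so dip δ = arctan(1.39473) = 54.36°.
True thickness = vertical thickness × cos δ = 58 × cos 54.36° = 33.8 m.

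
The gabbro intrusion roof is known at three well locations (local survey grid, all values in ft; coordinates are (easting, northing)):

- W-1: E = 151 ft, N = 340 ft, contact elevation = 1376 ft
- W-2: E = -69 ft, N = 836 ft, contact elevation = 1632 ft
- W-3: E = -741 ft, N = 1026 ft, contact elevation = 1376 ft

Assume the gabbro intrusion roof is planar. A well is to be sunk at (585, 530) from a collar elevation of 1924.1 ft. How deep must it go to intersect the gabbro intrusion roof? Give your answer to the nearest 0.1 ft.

137.8 ft

Let the plane be z = a·E + b·N + c.
W-2−W-1: −220a + 496b = 256;  W-3−W-1: −892a + 686b = 0.
Solving gives a = 0.602431, b = 0.783337.
Then c = 1376 − a·151 − b·340 = 1018.70.
At (585, 530): z_contact = 352.42 + 415.17 + 1018.70 = 1786.29 ft.
Depth below ground = 1924.1 − 1786.29 = 137.8 ft.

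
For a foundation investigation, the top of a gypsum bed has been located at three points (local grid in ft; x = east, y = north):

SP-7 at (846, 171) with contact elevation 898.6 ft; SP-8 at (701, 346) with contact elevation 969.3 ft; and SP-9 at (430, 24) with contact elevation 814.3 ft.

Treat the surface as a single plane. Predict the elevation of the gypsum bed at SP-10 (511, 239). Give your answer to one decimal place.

913.2 ft

Let the plane be z = a·x + b·y + c.
SP-8−SP-7: −145a + 175b = 70.7;  SP-9−SP-7: −416a − 147b = −84.3.
Solving gives a = 0.04632, b = 0.44238.
Then c = 898.6 − a·846 − b·171 = 783.76.
At (511, 239): z = 23.7 + 105.7 + 783.76 = 913.2 ft.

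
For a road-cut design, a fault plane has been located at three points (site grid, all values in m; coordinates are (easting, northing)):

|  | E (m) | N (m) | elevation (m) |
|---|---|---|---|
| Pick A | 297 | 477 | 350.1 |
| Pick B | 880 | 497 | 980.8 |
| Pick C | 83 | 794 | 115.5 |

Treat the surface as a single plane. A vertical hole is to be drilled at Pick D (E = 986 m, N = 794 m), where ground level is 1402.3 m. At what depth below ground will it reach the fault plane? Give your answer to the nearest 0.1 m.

Two edge vectors: Pick A→Pick B = (583, 20, 630.7), Pick A→Pick C = (-214, 317, -234.6).
Normal n = (Pick A→Pick B) × (Pick A→Pick C) = (-204623.9, 1802, 189091).
So ∂z/∂E = −n_x/n_z = 1.08215 and ∂z/∂N = −n_y/n_z = −0.00953.
Intercept c from Pick A: 350.1 − 321.40 + 4.55 = 33.25.
At (986, 794): z_contact = 1067.00 − 7.57 + 33.25 = 1092.68 m.
Depth below ground = 1402.3 − 1092.68 = 309.6 m.

309.6 m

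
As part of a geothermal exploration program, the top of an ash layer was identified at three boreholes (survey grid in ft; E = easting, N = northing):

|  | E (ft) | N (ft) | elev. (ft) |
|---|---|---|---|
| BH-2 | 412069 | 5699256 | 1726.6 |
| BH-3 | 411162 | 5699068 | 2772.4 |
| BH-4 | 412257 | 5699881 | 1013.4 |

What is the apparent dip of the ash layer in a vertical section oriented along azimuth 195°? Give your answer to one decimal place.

Two edge vectors: BH-2→BH-3 = (-907, -188, 1045.8), BH-2→BH-4 = (188, 625, -713.2).
Normal n = (BH-2→BH-3) × (BH-2→BH-4) = (-519543.4, -450262, -531531).
So ∂z/∂E = −n_x/n_z = −0.97745 and ∂z/∂N = −n_y/n_z = −0.84710.
Unit vector along 195° is (sin 195°, cos 195°) = (-0.2588, -0.9659).
Slope in that direction = a·(-0.2588) + b·(-0.9659) = 1.07122.
Apparent dip = arctan|1.07122| = 47.0° (true dip is 52.3°, so apparent ≤ true as expected).

47.0°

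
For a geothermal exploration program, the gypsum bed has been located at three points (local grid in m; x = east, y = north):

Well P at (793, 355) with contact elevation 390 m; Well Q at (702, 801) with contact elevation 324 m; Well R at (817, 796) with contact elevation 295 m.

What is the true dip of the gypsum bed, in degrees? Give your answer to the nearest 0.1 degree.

18.2°

Let the plane be z = a·x + b·y + c.
Well Q−Well P: −91a + 446b = −66;  Well R−Well P: 24a + 441b = −95.
Solving gives a = −0.26092, b = −0.20122.
Gradient magnitude |∇z| = √(a² + b²) = √(0.06808 + 0.04049) = 0.32950.
True dip = arctan(0.32950) = 18.2°, dipping toward NE (azimuth ≈ 052°).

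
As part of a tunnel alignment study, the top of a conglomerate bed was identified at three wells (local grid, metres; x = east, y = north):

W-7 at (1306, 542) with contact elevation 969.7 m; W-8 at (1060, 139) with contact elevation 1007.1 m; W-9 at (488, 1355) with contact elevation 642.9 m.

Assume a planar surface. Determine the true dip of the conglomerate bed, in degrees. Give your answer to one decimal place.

15.8°

Let the plane be z = a·x + b·y + c.
W-8−W-7: −246a − 403b = 37.4;  W-9−W-7: −818a + 813b = −326.8.
Solving gives a = 0.19125, b = −0.20955.
Gradient magnitude |∇z| = √(a² + b²) = √(0.03658 + 0.04391) = 0.28370.
True dip = arctan(0.28370) = 15.8°, dipping toward NW (azimuth ≈ 318°).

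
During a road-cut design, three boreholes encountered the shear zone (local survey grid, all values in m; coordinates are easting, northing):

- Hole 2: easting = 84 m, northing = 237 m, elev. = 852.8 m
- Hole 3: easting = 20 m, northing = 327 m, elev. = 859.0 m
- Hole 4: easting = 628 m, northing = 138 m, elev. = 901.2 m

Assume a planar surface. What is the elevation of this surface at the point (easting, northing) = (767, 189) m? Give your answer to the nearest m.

925 m

Two edge vectors: Hole 2→Hole 3 = (-64, 90, 6.2), Hole 2→Hole 4 = (544, -99, 48.4).
Normal n = (Hole 2→Hole 3) × (Hole 2→Hole 4) = (4969.8, 6470.4, -42624).
So ∂z/∂easting = −n_x/n_z = 0.11660 and ∂z/∂northing = −n_y/n_z = 0.15180.
Intercept c from Hole 2: 852.8 − 9.79 − 35.98 = 807.03.
At (767, 189): z = 89.4 + 28.7 + 807.03 = 925.1 m.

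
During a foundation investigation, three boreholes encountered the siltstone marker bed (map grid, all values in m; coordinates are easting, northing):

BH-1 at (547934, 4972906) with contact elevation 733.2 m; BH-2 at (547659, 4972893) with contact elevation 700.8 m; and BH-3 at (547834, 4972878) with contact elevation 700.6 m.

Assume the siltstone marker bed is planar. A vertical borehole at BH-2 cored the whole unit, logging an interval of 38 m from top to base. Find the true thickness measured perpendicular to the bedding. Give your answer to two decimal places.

28.28 m

Two edge vectors: BH-1→BH-2 = (-275, -13, -32.4), BH-1→BH-3 = (-100, -28, -32.6).
Normal n = (BH-1→BH-2) × (BH-1→BH-3) = (-483.4, -5725, 6400).
So ∂z/∂easting = −n_x/n_z = 0.07553 and ∂z/∂northing = −n_y/n_z = 0.89453.
|∇z| = √(a²+b²) = 0.89771, so dip δ = arctan(0.89771) = 41.91°.
True thickness = vertical thickness × cos δ = 38 × cos 41.91° = 28.28 m.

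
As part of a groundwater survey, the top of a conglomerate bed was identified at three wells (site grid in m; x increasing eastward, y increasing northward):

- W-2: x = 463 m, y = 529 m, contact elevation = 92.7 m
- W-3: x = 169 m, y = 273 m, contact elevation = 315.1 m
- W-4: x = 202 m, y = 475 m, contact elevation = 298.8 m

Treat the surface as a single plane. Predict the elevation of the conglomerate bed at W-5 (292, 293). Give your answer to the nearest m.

218 m

Two edge vectors: W-2→W-3 = (-294, -256, 222.4), W-2→W-4 = (-261, -54, 206.1).
Normal n = (W-2→W-3) × (W-2→W-4) = (-40752, 2547, -50940).
So ∂z/∂x = −n_x/n_z = −0.80000 and ∂z/∂y = −n_y/n_z = 0.05000.
Intercept c from W-2: 92.7 + 370.40 − 26.45 = 436.65.
At (292, 293): z = −233.6 + 14.7 + 436.65 = 217.7 m.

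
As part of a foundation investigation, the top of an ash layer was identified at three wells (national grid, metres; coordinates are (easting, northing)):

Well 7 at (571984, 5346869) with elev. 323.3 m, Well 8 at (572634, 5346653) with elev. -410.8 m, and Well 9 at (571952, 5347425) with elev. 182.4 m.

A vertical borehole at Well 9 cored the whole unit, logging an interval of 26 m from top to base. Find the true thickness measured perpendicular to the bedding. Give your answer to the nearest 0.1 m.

16.0 m

Two edge vectors: Well 7→Well 8 = (650, -216, -734.1), Well 7→Well 9 = (-32, 556, -140.9).
Normal n = (Well 7→Well 8) × (Well 7→Well 9) = (438594, 115076.2, 354488).
So ∂z/∂E = −n_x/n_z = −1.23726 and ∂z/∂N = −n_y/n_z = −0.32463.
|∇z| = √(a²+b²) = 1.27914, so dip δ = arctan(1.27914) = 51.98°.
True thickness = vertical thickness × cos δ = 26 × cos 51.98° = 16.0 m.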